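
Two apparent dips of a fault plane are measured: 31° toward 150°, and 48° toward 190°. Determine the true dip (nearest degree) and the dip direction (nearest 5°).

The two traces are lines in the plane: v₁ = (sin 150°·cos 31°, cos 150°·cos 31°, −sin 31°), v₂ = (sin 190°·cos 48°, cos 190°·cos 48°, −sin 48°).
The plane normal is n = v₁ × v₂ ∝ (-0.212, -0.378, 0.369).
tan δ = √(n_x²+n_y²)/n_z = 0.434/0.369, so δ = 49.6°.
Dip direction = atan2(-0.212, -0.378) = 209° (azimuth of n's horizontal projection).

true dip 50°, dip direction 210°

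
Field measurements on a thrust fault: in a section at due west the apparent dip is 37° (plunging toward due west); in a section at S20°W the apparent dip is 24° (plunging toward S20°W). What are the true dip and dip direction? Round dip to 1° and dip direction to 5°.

Represent each trace as a vector plunging at its apparent dip toward its trend (east-north-up frame): v₁ = (-0.799, -0.000, -0.602), v₂ = (-0.312, -0.858, -0.407).
n = v₁ × v₂ = (-0.517, -0.137, 0.686) (taken with n_z > 0).
True dip = arccos(n_z / |n|) = arccos(0.7887) = 37.9°.
Dip direction = atan2(-0.517, -0.137) = 255° (azimuth of n's horizontal projection).

true dip 38°, dip direction 255°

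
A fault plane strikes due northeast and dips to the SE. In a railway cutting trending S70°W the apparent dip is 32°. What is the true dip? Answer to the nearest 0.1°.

β = acute angle between strike due northeast and section S70°W = 25°.
tan(true dip) = tan 32° / sin 25° = 1.4786
true dip = arctan 1.4786 = 55.93°

55.9°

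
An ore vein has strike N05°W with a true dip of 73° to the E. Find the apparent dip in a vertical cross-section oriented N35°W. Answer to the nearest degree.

Angle between strike (N05°W) and section (N35°W): β = 30°.
tan(apparent dip) = tan 73° · sin 30° = 1.6354
α = arctan(1.6354) = 58.56°

59°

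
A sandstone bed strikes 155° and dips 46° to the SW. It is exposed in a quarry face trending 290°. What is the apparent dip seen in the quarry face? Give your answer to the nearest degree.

36°

The section lies 45° from the strike.
tan α = tan 46° × sin 45° = 1.0355 × 0.7071 = 0.7322
α = arctan(0.7322) = 36.21°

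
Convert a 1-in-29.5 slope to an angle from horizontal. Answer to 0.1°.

tan θ = 1/29.5 = 0.0339
θ = arctan(0.0339) = 1.94°

1.9°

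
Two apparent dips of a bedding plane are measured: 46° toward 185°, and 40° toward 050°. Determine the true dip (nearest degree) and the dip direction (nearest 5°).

Represent each trace as a vector plunging at its apparent dip toward its trend (east-north-up frame): v₁ = (-0.061, -0.692, -0.719), v₂ = (0.587, 0.492, -0.643).
n = v₁ × v₂ = (0.799, -0.461, 0.376) (taken with n_z > 0).
True dip = arccos(n_z / |n|) = arccos(0.3777) = 67.8°.
Dip direction = azimuth of (n_x, n_y) = atan2(0.799, -0.461) = 120°.

true dip 68°, dip direction 120°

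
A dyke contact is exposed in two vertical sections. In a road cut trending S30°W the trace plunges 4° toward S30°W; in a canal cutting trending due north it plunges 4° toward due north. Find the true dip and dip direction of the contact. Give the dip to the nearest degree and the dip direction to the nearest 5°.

Represent each trace as a vector plunging at its apparent dip toward its trend (east-north-up frame): v₁ = (-0.499, -0.864, -0.070), v₂ = (0.000, 0.998, -0.070).
Cross product v₁ × v₂ gives the pole to the plane: n ∝ (-0.130, 0.035, 0.498).
tan δ = √(n_x²+n_y²)/n_z = 0.134/0.498, so δ = 15.1°.
Dip direction = atan2(-0.130, 0.035) = 285° (azimuth of n's horizontal projection).

true dip 15°, dip direction 285°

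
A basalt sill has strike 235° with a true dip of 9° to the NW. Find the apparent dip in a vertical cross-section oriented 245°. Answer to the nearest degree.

2°

The strike is 235° and the section trends 245°; the acute angle between them is β = 10°.
tan α = tan 9° × sin 10° = 0.1584 × 0.1736 = 0.0275
α = arctan(0.0275) = 1.58°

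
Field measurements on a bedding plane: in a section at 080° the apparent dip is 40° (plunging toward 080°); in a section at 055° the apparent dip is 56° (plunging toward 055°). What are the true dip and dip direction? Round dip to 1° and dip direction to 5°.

true dip 62°, dip direction 015°

The two traces are lines in the plane: v₁ = (sin 80°·cos 40°, cos 80°·cos 40°, −sin 40°), v₂ = (sin 55°·cos 56°, cos 55°·cos 56°, −sin 56°).
n = v₁ × v₂ = (0.096, 0.331, 0.181) (taken with n_z > 0).
Dip δ = arctan(|n_h|/n_z) = arctan(0.345/0.181) = 62.3°.
The horizontal component of n points toward azimuth atan2(n_x, n_y) = 16°, the dip direction.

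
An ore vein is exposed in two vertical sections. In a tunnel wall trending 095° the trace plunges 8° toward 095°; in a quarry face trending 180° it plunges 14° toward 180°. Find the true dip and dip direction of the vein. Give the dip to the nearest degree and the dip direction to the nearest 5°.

true dip 15°, dip direction 155°

Each apparent-dip line lies in the plane. As unit vectors (x east, y north, z up), v₁ plunges 8°→095° and v₂ plunges 14°→180°.
The plane normal is n = v₁ × v₂ ∝ (0.114, -0.239, 0.957).
Dip δ = arctan(|n_h|/n_z) = arctan(0.265/0.957) = 15.4°.
Dip direction = azimuth of (n_x, n_y) = atan2(0.114, -0.239) = 154°.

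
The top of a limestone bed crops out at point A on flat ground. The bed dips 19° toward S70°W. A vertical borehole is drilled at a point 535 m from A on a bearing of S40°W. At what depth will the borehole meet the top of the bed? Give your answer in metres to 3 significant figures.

160 m

The hole lies 30° from the dip direction, so the down-dip offset is 535 × cos 30° = 463.32 m.
Depth = down-dip offset × tan(dip) = 463.32 × tan 19° = 463.32 × 0.3443
Depth = 159.54 m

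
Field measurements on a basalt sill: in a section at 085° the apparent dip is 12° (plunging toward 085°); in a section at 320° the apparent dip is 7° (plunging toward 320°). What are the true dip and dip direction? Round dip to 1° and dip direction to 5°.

true dip 20°, dip direction 030°

Represent each trace as a vector plunging at its apparent dip toward its trend (east-north-up frame): v₁ = (0.974, 0.085, -0.208), v₂ = (-0.638, 0.760, -0.122).
n = v₁ × v₂ = (0.148, 0.251, 0.795) (taken with n_z > 0).
tan δ = √(n_x²+n_y²)/n_z = 0.292/0.795, so δ = 20.1°.
Dip direction = azimuth of (n_x, n_y) = atan2(0.148, 0.251) = 30°.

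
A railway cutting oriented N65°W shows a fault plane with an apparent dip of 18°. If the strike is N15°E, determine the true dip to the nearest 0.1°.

18.3°

β = acute angle between strike N15°E and section N65°W = 80°.
tan(true dip) = tan 18° / sin 80° = 0.3299
δ = arctan(0.3299) = 18.26°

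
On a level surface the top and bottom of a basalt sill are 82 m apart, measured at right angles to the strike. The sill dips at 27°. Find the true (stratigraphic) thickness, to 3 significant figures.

37.2 m

True thickness t = w · sin(dip) = 82 × sin 27°
t = 82 × 0.4540 = 37.227 m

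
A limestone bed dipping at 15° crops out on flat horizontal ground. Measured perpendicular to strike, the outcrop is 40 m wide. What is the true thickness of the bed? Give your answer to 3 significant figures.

True thickness t = w · sin(dip) = 40 × sin 15°
t = 40 × 0.2588 = 10.353 m

10.4 m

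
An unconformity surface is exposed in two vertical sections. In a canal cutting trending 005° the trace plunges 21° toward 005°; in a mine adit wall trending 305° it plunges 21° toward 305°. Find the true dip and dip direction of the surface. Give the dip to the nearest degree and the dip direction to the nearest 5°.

Represent each trace as a vector plunging at its apparent dip toward its trend (east-north-up frame): v₁ = (0.081, 0.930, -0.358), v₂ = (-0.765, 0.535, -0.358).
Cross product v₁ × v₂ gives the pole to the plane: n ∝ (-0.141, 0.303, 0.755).
Dip δ = arctan(|n_h|/n_z) = arctan(0.335/0.755) = 23.9°.
Dip direction = atan2(-0.141, 0.303) = 335° (azimuth of n's horizontal projection).

true dip 24°, dip direction 335°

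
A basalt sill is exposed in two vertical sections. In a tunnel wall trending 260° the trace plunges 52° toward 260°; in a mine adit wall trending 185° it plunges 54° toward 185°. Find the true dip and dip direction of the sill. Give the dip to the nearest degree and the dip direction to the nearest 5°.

true dip 59°, dip direction 220°

The two traces are lines in the plane: v₁ = (sin 260°·cos 52°, cos 260°·cos 52°, −sin 52°), v₂ = (sin 185°·cos 54°, cos 185°·cos 54°, −sin 54°).
Cross product v₁ × v₂ gives the pole to the plane: n ∝ (-0.375, -0.450, 0.350).
tan δ = √(n_x²+n_y²)/n_z = 0.586/0.350, so δ = 59.2°.
Dip direction = azimuth of (n_x, n_y) = atan2(-0.375, -0.450) = 220°.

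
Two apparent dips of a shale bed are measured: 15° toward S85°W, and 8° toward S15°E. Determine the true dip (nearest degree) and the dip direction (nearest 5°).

Each apparent-dip line lies in the plane. As unit vectors (x east, y north, z up), v₁ plunges 15°→S85°W and v₂ plunges 8°→S15°E.
n = v₁ × v₂ = (-0.236, -0.200, 0.942) (taken with n_z > 0).
True dip = arccos(n_z / |n|) = arccos(0.9501) = 18.2°.
The horizontal component of n points toward azimuth atan2(n_x, n_y) = 230°, the dip direction.

true dip 18°, dip direction 230°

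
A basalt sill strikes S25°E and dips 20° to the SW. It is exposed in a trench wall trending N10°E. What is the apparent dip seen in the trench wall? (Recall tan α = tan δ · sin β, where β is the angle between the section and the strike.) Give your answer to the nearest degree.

Angle between strike (S25°E) and section (N10°E): β = 35°.
tan α = tan 20° × sin 35° = 0.3640 × 0.5736 = 0.2088
apparent dip = arctan 0.2088 = 11.79°

12°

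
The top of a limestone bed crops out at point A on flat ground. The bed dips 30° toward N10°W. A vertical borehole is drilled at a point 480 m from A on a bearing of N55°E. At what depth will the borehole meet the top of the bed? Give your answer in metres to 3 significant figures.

117 m

The hole lies 65° from the dip direction, so the down-dip offset is 480 × cos 65° = 202.86 m.
Depth = down-dip offset × tan(dip) = 202.86 × tan 30° = 202.86 × 0.5774
Depth = 117.12 m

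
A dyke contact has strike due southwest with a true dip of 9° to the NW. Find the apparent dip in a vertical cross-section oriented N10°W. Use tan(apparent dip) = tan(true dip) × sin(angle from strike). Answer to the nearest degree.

The strike is due southwest and the section trends N10°W; the acute angle between them is β = 55°.
tan α = tan 9° × sin 55° = 0.1584 × 0.8192 = 0.1297
apparent dip = arctan 0.1297 = 7.39°

7°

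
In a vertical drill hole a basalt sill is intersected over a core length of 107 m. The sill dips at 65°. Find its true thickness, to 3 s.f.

45.2 m

True thickness t = h · cos(dip) = 107 × cos 65°
t = 107 × 0.4226 = 45.220 m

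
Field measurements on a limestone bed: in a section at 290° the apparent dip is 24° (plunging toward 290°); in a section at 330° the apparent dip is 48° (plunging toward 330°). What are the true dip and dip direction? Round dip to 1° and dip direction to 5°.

Represent each trace as a vector plunging at its apparent dip toward its trend (east-north-up frame): v₁ = (-0.858, 0.312, -0.407), v₂ = (-0.335, 0.579, -0.743).
n = v₁ × v₂ = (-0.004, 0.502, 0.393) (taken with n_z > 0).
Dip δ = arctan(|n_h|/n_z) = arctan(0.502/0.393) = 51.9°.
Dip direction = atan2(-0.004, 0.502) = 360° (azimuth of n's horizontal projection).

true dip 52°, dip direction 000°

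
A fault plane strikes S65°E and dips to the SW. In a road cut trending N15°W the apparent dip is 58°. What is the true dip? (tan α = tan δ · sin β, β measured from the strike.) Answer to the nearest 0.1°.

64.4°

β = acute angle between strike S65°E and section N15°W = 50°.
tan(true dip) = tan 58° / sin 50° = 2.0891
true dip = arctan 2.0891 = 64.42°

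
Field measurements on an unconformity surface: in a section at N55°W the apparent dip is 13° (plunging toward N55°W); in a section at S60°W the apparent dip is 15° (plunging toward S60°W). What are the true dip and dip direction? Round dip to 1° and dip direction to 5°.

Represent each trace as a vector plunging at its apparent dip toward its trend (east-north-up frame): v₁ = (-0.798, 0.559, -0.225), v₂ = (-0.837, -0.483, -0.259).
Cross product v₁ × v₂ gives the pole to the plane: n ∝ (-0.253, -0.018, 0.853).
tan δ = √(n_x²+n_y²)/n_z = 0.254/0.853, so δ = 16.6°.
The horizontal component of n points toward azimuth atan2(n_x, n_y) = 266°, the dip direction.

true dip 17°, dip direction 265°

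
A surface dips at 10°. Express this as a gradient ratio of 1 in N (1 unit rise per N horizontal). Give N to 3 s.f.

1 : N means tan θ = 1/N, so N = 1/tan 10° = 1/0.1763

1 in 5.67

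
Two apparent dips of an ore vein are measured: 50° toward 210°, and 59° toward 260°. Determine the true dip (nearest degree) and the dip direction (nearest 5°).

true dip 59°, dip direction 255°

Represent each trace as a vector plunging at its apparent dip toward its trend (east-north-up frame): v₁ = (-0.321, -0.557, -0.766), v₂ = (-0.507, -0.089, -0.857).
The plane normal is n = v₁ × v₂ ∝ (-0.409, -0.113, 0.254).
Dip δ = arctan(|n_h|/n_z) = arctan(0.424/0.254) = 59.1°.
Dip direction = azimuth of (n_x, n_y) = atan2(-0.409, -0.113) = 255°.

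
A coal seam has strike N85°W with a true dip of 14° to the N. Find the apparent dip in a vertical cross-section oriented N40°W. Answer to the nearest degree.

10°

Angle between strike (N85°W) and section (N40°W): β = 45°.
tan(apparent dip) = tan 14° · sin 45° = 0.1763
α = arctan(0.1763) = 10.00°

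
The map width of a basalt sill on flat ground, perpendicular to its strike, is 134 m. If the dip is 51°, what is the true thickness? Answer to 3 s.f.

True thickness t = w · sin(dip) = 134 × sin 51°
t = 134 × 0.7771 = 104.138 m

104 m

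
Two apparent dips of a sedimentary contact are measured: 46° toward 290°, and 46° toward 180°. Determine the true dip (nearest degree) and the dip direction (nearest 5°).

true dip 61°, dip direction 235°

Each apparent-dip line lies in the plane. As unit vectors (x east, y north, z up), v₁ plunges 46°→290° and v₂ plunges 46°→180°.
Cross product v₁ × v₂ gives the pole to the plane: n ∝ (-0.671, -0.470, 0.453).
True dip = arccos(n_z / |n|) = arccos(0.4845) = 61.0°.
The horizontal component of n points toward azimuth atan2(n_x, n_y) = 235°, the dip direction.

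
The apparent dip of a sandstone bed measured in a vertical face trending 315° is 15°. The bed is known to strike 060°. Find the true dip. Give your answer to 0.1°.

15.5°

The section is 75° from the strike.
tan δ = tan α / sin β = tan 15° / sin 75° = 0.2679 / 0.9659 = 0.2774
true dip = arctan 0.2774 = 15.50°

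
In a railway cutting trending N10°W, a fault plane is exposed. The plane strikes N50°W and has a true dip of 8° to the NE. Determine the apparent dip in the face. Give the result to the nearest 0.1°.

5.2°

Angle between strike (N50°W) and section (N10°W): β = 40°.
tan(apparent dip) = tan 8° · sin 40° = 0.0903
apparent dip = arctan 0.0903 = 5.16°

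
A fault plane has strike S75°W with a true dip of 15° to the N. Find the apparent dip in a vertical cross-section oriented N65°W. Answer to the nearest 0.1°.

9.8°

The strike is S75°W and the section trends N65°W; the acute angle between them is β = 40°.
tan α = tan 15° × sin 40° = 0.2679 × 0.6428 = 0.1722
apparent dip = arctan 0.1722 = 9.77°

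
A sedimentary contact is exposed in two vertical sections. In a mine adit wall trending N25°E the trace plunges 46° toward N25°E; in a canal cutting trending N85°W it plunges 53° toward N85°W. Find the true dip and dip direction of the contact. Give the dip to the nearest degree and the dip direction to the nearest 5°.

Each apparent-dip line lies in the plane. As unit vectors (x east, y north, z up), v₁ plunges 46°→N25°E and v₂ plunges 53°→N85°W.
Cross product v₁ × v₂ gives the pole to the plane: n ∝ (-0.465, 0.666, 0.393).
True dip = arccos(n_z / |n|) = arccos(0.4355) = 64.2°.
Dip direction = azimuth of (n_x, n_y) = atan2(-0.465, 0.666) = 325°.

true dip 64°, dip direction 325°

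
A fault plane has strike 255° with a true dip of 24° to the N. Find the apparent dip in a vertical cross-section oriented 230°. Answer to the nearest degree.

11°

The strike is 255° and the section trends 230°; the acute angle between them is β = 25°.
tan(apparent dip) = tan 24° · sin 25° = 0.1882
apparent dip = arctan 0.1882 = 10.66°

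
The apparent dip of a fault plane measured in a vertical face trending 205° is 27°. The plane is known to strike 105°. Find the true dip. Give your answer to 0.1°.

27.4°

The section is 80° from the strike.
tan δ = tan α / sin β = tan 27° / sin 80° = 0.5095 / 0.9848 = 0.5174
δ = arctan(0.5174) = 27.36°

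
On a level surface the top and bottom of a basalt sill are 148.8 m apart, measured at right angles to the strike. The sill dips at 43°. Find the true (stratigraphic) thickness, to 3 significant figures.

True thickness t = w · sin(dip) = 148.8 × sin 43°
t = 148.8 × 0.6820 = 101.481 m

101 m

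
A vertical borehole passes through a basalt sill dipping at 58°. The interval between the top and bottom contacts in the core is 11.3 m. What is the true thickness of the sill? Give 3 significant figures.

5.99 m

True thickness t = h · cos(dip) = 11.3 × cos 58°
t = 11.3 × 0.5299 = 5.988 m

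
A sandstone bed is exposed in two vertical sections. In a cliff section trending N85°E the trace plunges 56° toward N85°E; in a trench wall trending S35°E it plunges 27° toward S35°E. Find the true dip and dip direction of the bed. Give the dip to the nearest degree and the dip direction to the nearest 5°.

true dip 56°, dip direction 075°

Each apparent-dip line lies in the plane. As unit vectors (x east, y north, z up), v₁ plunges 56°→N85°E and v₂ plunges 27°→S35°E.
n = v₁ × v₂ = (0.627, 0.171, 0.431) (taken with n_z > 0).
Dip δ = arctan(|n_h|/n_z) = arctan(0.650/0.431) = 56.4°.
Dip direction = atan2(0.627, 0.171) = 75° (azimuth of n's horizontal projection).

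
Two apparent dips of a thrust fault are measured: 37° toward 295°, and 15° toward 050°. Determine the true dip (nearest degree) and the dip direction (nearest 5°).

true dip 45°, dip direction 335°

Each apparent-dip line lies in the plane. As unit vectors (x east, y north, z up), v₁ plunges 37°→295° and v₂ plunges 15°→050°.
Cross product v₁ × v₂ gives the pole to the plane: n ∝ (-0.286, 0.633, 0.699).
tan δ = √(n_x²+n_y²)/n_z = 0.694/0.699, so δ = 44.8°.
Dip direction = azimuth of (n_x, n_y) = atan2(-0.286, 0.633) = 336°.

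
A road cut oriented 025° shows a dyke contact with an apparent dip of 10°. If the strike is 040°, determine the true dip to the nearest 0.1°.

34.3°

β = acute angle between strike 040° and section 025° = 15°.
tan δ = tan α / sin β = tan 10° / sin 15° = 0.1763 / 0.2588 = 0.6813
true dip = arctan 0.6813 = 34.27°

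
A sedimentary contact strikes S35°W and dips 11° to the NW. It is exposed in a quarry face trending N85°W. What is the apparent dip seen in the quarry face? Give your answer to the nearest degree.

10°

The strike is S35°W and the section trends N85°W; the acute angle between them is β = 60°.
tan(apparent dip) = tan 11° · sin 60° = 0.1683
α = arctan(0.1683) = 9.56°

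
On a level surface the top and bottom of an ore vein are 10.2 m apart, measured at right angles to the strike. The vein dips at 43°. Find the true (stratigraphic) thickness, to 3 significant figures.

6.96 m

True thickness t = w · sin(dip) = 10.2 × sin 43°
t = 10.2 × 0.6820 = 6.956 m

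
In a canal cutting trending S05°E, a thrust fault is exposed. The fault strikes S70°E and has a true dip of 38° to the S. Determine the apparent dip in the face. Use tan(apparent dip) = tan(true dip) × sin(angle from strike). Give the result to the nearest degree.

The strike is S70°E and the section trends S05°E; the acute angle between them is β = 65°.
tan(apparent dip) = tan 38° · sin 65° = 0.7081
α = arctan(0.7081) = 35.30°

35°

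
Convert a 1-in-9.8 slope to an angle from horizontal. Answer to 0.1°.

5.8°

tan θ = 1/9.8 = 0.1020
θ = arctan(0.1020) = 5.83°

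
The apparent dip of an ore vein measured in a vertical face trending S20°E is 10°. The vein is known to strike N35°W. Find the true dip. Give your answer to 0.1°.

34.3°

β = acute angle between strike N35°W and section S20°E = 15°.
tan(true dip) = tan 10° / sin 15° = 0.6813
δ = arctan(0.6813) = 34.27°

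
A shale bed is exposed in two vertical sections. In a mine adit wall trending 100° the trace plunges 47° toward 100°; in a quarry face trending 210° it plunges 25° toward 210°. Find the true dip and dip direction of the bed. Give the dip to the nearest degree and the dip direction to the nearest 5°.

true dip 54°, dip direction 140°

Each apparent-dip line lies in the plane. As unit vectors (x east, y north, z up), v₁ plunges 47°→100° and v₂ plunges 25°→210°.
Cross product v₁ × v₂ gives the pole to the plane: n ∝ (0.524, -0.615, 0.581).
tan δ = √(n_x²+n_y²)/n_z = 0.808/0.581, so δ = 54.3°.
Dip direction = azimuth of (n_x, n_y) = atan2(0.524, -0.615) = 140°.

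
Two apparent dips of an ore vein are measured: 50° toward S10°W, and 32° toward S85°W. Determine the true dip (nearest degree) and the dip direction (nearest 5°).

Each apparent-dip line lies in the plane. As unit vectors (x east, y north, z up), v₁ plunges 50°→S10°W and v₂ plunges 32°→S85°W.
n = v₁ × v₂ = (-0.279, -0.588, 0.527) (taken with n_z > 0).
Dip δ = arctan(|n_h|/n_z) = arctan(0.651/0.527) = 51.0°.
Dip direction = azimuth of (n_x, n_y) = atan2(-0.279, -0.588) = 205°.

true dip 51°, dip direction 205°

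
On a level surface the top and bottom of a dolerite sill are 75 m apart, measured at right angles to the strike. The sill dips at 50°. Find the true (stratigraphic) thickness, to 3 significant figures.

57.5 m

True thickness t = w · sin(dip) = 75 × sin 50°
t = 75 × 0.7660 = 57.453 m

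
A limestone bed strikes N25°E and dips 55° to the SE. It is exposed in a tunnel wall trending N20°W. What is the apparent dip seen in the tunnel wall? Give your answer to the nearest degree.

45°

Angle between strike (N25°E) and section (N20°W): β = 45°.
tan(apparent dip) = tan 55° · sin 45° = 1.0099
apparent dip = arctan 1.0099 = 45.28°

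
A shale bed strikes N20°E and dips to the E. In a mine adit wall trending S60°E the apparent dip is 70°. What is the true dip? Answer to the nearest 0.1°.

70.3°

β = acute angle between strike N20°E and section S60°E = 80°.
tan(true dip) = tan 70° / sin 80° = 2.7899
δ = arctan(2.7899) = 70.28°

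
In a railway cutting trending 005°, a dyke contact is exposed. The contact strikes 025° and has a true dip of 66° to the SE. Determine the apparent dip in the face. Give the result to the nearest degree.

The strike is 025° and the section trends 005°; the acute angle between them is β = 20°.
tan α = tan 66° × sin 20° = 2.2460 × 0.3420 = 0.7682
apparent dip = arctan 0.7682 = 37.53°

38°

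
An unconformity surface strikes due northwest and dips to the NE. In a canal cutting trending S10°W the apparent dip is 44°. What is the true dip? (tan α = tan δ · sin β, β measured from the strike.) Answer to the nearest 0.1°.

The section is 55° from the strike.
tan(true dip) = tan 44° / sin 55° = 1.1789
δ = arctan(1.1789) = 49.69°

49.7°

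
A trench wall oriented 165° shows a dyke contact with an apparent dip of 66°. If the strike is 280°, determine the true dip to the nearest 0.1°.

β = acute angle between strike 280° and section 165° = 65°.
tan(true dip) = tan 66° / sin 65° = 2.4782
true dip = arctan 2.4782 = 68.03°

68.0°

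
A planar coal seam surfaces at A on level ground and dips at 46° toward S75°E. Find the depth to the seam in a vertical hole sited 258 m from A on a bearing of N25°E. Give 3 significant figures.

46.4 m

The hole lies 80° from the dip direction, so the down-dip offset is 258 × cos 80° = 44.80 m.
Depth = down-dip offset × tan(dip) = 44.80 × tan 46° = 44.80 × 1.0355
Depth = 46.39 m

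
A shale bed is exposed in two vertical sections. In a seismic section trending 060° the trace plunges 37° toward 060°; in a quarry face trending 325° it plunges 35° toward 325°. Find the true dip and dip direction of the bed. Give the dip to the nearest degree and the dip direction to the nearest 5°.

true dip 47°, dip direction 015°

Represent each trace as a vector plunging at its apparent dip toward its trend (east-north-up frame): v₁ = (0.692, 0.399, -0.602), v₂ = (-0.470, 0.671, -0.574).
n = v₁ × v₂ = (0.175, 0.679, 0.652) (taken with n_z > 0).
Dip δ = arctan(|n_h|/n_z) = arctan(0.702/0.652) = 47.1°.
Dip direction = atan2(0.175, 0.679) = 14° (azimuth of n's horizontal projection).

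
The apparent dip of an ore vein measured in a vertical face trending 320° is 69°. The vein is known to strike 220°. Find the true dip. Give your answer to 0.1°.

69.3°

The section is 80° from the strike.
tan δ = tan α / sin β = tan 69° / sin 80° = 2.6051 / 0.9848 = 2.6453
δ = arctan(2.6453) = 69.29°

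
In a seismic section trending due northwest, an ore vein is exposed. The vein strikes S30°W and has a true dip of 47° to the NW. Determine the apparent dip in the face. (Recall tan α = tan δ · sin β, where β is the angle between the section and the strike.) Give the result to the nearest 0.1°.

Angle between strike (S30°W) and section (due northwest): β = 75°.
tan(apparent dip) = tan 47° · sin 75° = 1.0358
α = arctan(1.0358) = 46.01°

46.0°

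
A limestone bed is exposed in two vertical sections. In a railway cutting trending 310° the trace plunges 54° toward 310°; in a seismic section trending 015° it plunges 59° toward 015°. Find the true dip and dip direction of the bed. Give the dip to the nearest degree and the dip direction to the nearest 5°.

Represent each trace as a vector plunging at its apparent dip toward its trend (east-north-up frame): v₁ = (-0.450, 0.378, -0.809), v₂ = (0.133, 0.497, -0.857).
n = v₁ × v₂ = (-0.079, 0.494, 0.274) (taken with n_z > 0).
True dip = arccos(n_z / |n|) = arccos(0.4811) = 61.2°.
Dip direction = atan2(-0.079, 0.494) = 351° (azimuth of n's horizontal projection).

true dip 61°, dip direction 350°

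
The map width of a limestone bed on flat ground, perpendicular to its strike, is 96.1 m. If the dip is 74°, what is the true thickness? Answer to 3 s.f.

True thickness t = w · sin(dip) = 96.1 × sin 74°
t = 96.1 × 0.9613 = 92.377 m

92.4 m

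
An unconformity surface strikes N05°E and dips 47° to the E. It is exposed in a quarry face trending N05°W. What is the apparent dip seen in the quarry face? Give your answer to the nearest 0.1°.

The strike is N05°E and the section trends N05°W; the acute angle between them is β = 10°.
tan α = tan 47° × sin 10° = 1.0724 × 0.1736 = 0.1862
α = arctan(0.1862) = 10.55°

10.5°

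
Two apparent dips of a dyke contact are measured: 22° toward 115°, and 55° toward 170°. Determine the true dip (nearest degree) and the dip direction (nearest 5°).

Represent each trace as a vector plunging at its apparent dip toward its trend (east-north-up frame): v₁ = (0.840, -0.392, -0.375), v₂ = (0.100, -0.565, -0.819).
n = v₁ × v₂ = (-0.109, -0.651, 0.436) (taken with n_z > 0).
Dip δ = arctan(|n_h|/n_z) = arctan(0.660/0.436) = 56.6°.
The horizontal component of n points toward azimuth atan2(n_x, n_y) = 190°, the dip direction.

true dip 57°, dip direction 190°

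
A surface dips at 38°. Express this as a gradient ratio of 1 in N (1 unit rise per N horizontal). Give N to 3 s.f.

1 : N means tan θ = 1/N, so N = 1/tan 38° = 1/0.7813

1 in 1.28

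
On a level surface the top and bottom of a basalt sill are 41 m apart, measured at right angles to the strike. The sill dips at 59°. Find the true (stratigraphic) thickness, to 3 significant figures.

True thickness t = w · sin(dip) = 41 × sin 59°
t = 41 × 0.8572 = 35.144 m

35.1 m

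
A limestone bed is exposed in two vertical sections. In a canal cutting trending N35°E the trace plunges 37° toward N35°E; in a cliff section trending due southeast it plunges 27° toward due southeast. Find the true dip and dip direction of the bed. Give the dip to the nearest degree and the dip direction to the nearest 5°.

The two traces are lines in the plane: v₁ = (sin 35°·cos 37°, cos 35°·cos 37°, −sin 37°), v₂ = (sin 135°·cos 27°, cos 135°·cos 27°, −sin 27°).
n = v₁ × v₂ = (0.676, 0.171, 0.701) (taken with n_z > 0).
tan δ = √(n_x²+n_y²)/n_z = 0.698/0.701, so δ = 44.9°.
Dip direction = atan2(0.676, 0.171) = 76° (azimuth of n's horizontal projection).

true dip 45°, dip direction 075°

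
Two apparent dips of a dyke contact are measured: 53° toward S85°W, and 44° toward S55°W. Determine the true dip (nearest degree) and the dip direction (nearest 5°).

Each apparent-dip line lies in the plane. As unit vectors (x east, y north, z up), v₁ plunges 53°→S85°W and v₂ plunges 44°→S55°W.
The plane normal is n = v₁ × v₂ ∝ (-0.293, 0.054, 0.216).
Dip δ = arctan(|n_h|/n_z) = arctan(0.298/0.216) = 54.0°.
The horizontal component of n points toward azimuth atan2(n_x, n_y) = 280°, the dip direction.

true dip 54°, dip direction 280°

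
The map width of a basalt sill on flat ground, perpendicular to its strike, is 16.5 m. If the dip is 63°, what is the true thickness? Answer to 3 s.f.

True thickness t = w · sin(dip) = 16.5 × sin 63°
t = 16.5 × 0.8910 = 14.702 m

14.7 m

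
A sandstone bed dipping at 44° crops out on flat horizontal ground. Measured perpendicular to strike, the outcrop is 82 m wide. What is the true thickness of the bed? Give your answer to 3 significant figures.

True thickness t = w · sin(dip) = 82 × sin 44°
t = 82 × 0.6947 = 56.962 m

57.0 m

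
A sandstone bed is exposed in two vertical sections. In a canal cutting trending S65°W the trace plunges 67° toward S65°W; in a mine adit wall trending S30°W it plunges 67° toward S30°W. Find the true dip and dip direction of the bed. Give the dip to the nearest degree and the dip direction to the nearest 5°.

Represent each trace as a vector plunging at its apparent dip toward its trend (east-north-up frame): v₁ = (-0.354, -0.165, -0.921), v₂ = (-0.195, -0.338, -0.921).
Cross product v₁ × v₂ gives the pole to the plane: n ∝ (-0.159, -0.146, 0.088).
True dip = arccos(n_z / |n|) = arccos(0.3752) = 68.0°.
Dip direction = atan2(-0.159, -0.146) = 228° (azimuth of n's horizontal projection).

true dip 68°, dip direction 230°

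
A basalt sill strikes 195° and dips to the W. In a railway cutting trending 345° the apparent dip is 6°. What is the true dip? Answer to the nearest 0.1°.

11.9°

β = acute angle between strike 195° and section 345° = 30°.
tan(true dip) = tan 6° / sin 30° = 0.2102
true dip = arctan 0.2102 = 11.87°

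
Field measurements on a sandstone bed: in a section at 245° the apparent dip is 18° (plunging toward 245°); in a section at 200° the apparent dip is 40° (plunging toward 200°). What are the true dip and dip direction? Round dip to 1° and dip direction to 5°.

The two traces are lines in the plane: v₁ = (sin 245°·cos 18°, cos 245°·cos 18°, −sin 18°), v₂ = (sin 200°·cos 40°, cos 200°·cos 40°, −sin 40°).
n = v₁ × v₂ = (0.036, -0.473, 0.515) (taken with n_z > 0).
Dip δ = arctan(|n_h|/n_z) = arctan(0.474/0.515) = 42.6°.
Dip direction = atan2(0.036, -0.473) = 176° (azimuth of n's horizontal projection).

true dip 43°, dip direction 175°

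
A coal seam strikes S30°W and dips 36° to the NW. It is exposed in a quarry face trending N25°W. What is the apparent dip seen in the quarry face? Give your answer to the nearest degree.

The section lies 55° from the strike.
tan(apparent dip) = tan 36° · sin 55° = 0.5951
α = arctan(0.5951) = 30.76°

31°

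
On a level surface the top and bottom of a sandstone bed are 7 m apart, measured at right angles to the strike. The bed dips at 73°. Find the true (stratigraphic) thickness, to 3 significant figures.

6.69 m

True thickness t = w · sin(dip) = 7 × sin 73°
t = 7 × 0.9563 = 6.694 m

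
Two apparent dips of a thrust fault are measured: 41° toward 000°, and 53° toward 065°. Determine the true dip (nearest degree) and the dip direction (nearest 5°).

Represent each trace as a vector plunging at its apparent dip toward its trend (east-north-up frame): v₁ = (0.000, 0.755, -0.656), v₂ = (0.545, 0.254, -0.799).
n = v₁ × v₂ = (0.436, 0.358, 0.412) (taken with n_z > 0).
True dip = arccos(n_z / |n|) = arccos(0.5896) = 53.9°.
Dip direction = azimuth of (n_x, n_y) = atan2(0.436, 0.358) = 51°.

true dip 54°, dip direction 050°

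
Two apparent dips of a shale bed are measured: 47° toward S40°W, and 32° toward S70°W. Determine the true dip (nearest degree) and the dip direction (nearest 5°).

Each apparent-dip line lies in the plane. As unit vectors (x east, y north, z up), v₁ plunges 47°→S40°W and v₂ plunges 32°→S70°W.
Cross product v₁ × v₂ gives the pole to the plane: n ∝ (-0.065, -0.351, 0.289).
True dip = arccos(n_z / |n|) = arccos(0.6300) = 50.9°.
Dip direction = atan2(-0.065, -0.351) = 190° (azimuth of n's horizontal projection).

true dip 51°, dip direction 190°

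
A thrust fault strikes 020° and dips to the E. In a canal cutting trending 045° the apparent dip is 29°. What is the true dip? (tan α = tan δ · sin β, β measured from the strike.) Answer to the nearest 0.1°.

β = acute angle between strike 020° and section 045° = 25°.
tan(true dip) = tan 29° / sin 25° = 1.3116
δ = arctan(1.3116) = 52.68°

52.7°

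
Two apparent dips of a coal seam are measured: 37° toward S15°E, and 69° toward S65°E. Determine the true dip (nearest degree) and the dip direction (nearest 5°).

true dip 71°, dip direction 090°

Represent each trace as a vector plunging at its apparent dip toward its trend (east-north-up frame): v₁ = (0.207, -0.771, -0.602), v₂ = (0.325, -0.151, -0.934).
The plane normal is n = v₁ × v₂ ∝ (0.629, -0.002, 0.219).
tan δ = √(n_x²+n_y²)/n_z = 0.629/0.219, so δ = 70.8°.
Dip direction = atan2(0.629, -0.002) = 90° (azimuth of n's horizontal projection).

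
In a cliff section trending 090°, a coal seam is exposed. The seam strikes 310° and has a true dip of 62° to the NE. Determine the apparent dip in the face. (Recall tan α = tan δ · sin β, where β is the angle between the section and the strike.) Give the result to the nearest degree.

50°

The section lies 40° from the strike.
tan(apparent dip) = tan 62° · sin 40° = 1.2089
apparent dip = arctan 1.2089 = 50.40°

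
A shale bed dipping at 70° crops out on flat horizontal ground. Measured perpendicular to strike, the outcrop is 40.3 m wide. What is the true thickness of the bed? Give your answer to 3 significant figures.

True thickness t = w · sin(dip) = 40.3 × sin 70°
t = 40.3 × 0.9397 = 37.870 m

37.9 m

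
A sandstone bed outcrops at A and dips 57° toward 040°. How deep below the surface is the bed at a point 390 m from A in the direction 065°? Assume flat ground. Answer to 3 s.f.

544 m

The hole lies 25° from the dip direction, so the down-dip offset is 390 × cos 25° = 353.46 m.
Depth = down-dip offset × tan(dip) = 353.46 × tan 57° = 353.46 × 1.5399
Depth = 544.28 m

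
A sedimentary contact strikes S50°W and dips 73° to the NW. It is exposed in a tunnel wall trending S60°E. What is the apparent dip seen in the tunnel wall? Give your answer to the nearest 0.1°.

72.0°

The strike is S50°W and the section trends S60°E; the acute angle between them is β = 70°.
tan(apparent dip) = tan 73° · sin 70° = 3.0736
apparent dip = arctan 3.0736 = 71.98°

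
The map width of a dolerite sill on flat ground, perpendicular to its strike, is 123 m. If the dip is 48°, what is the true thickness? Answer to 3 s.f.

91.4 m

True thickness t = w · sin(dip) = 123 × sin 48°
t = 123 × 0.7431 = 91.407 m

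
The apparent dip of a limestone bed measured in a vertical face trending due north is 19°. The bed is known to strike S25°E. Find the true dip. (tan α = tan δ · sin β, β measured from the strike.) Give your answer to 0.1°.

The section is 25° from the strike.
tan(true dip) = tan 19° / sin 25° = 0.8147
true dip = arctan 0.8147 = 39.17°

39.2°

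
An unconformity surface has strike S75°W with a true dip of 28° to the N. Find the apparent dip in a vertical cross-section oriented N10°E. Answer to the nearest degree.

26°

Angle between strike (S75°W) and section (N10°E): β = 65°.
tan(apparent dip) = tan 28° · sin 65° = 0.4819
apparent dip = arctan 0.4819 = 25.73°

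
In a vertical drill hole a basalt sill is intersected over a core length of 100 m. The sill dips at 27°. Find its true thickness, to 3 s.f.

89.1 m

True thickness t = h · cos(dip) = 100 × cos 27°
t = 100 × 0.8910 = 89.101 m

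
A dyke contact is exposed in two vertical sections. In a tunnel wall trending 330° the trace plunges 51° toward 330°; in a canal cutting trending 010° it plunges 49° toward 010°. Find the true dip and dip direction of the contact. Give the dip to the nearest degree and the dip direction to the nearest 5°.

Each apparent-dip line lies in the plane. As unit vectors (x east, y north, z up), v₁ plunges 51°→330° and v₂ plunges 49°→010°.
The plane normal is n = v₁ × v₂ ∝ (-0.091, 0.326, 0.265).
Dip δ = arctan(|n_h|/n_z) = arctan(0.338/0.265) = 51.9°.
Dip direction = atan2(-0.091, 0.326) = 344° (azimuth of n's horizontal projection).

true dip 52°, dip direction 345°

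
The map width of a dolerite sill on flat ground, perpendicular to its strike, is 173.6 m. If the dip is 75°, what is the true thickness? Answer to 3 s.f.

168 m

True thickness t = w · sin(dip) = 173.6 × sin 75°
t = 173.6 × 0.9659 = 167.685 m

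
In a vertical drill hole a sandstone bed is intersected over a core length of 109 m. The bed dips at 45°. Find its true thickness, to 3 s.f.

True thickness t = h · cos(dip) = 109 × cos 45°
t = 109 × 0.7071 = 77.075 m

77.1 m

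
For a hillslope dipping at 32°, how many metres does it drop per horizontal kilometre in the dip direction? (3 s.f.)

drop per km = 1000 × tan 32° = 1000 × 0.6249

625 m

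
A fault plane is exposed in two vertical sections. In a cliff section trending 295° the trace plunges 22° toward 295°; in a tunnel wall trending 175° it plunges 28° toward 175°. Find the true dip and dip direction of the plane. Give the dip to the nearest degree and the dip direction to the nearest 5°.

true dip 43°, dip direction 230°

Represent each trace as a vector plunging at its apparent dip toward its trend (east-north-up frame): v₁ = (-0.840, 0.392, -0.375), v₂ = (0.077, -0.880, -0.469).
The plane normal is n = v₁ × v₂ ∝ (-0.513, -0.423, 0.709).
Dip δ = arctan(|n_h|/n_z) = arctan(0.665/0.709) = 43.2°.
The horizontal component of n points toward azimuth atan2(n_x, n_y) = 230°, the dip direction.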